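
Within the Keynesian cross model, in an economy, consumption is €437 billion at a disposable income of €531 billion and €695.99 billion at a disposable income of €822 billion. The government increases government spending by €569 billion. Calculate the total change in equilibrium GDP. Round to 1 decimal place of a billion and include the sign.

+€5,172.7 billion

MPC = ΔC/ΔYd = (695.99 − 437)/(822 − 531) = 258.99/291 = 0.89.
Expenditure multiplier = 1/(1 − MPC) = 1/(1 − 0.89) = 1/0.11 ≈ 9.091.
ΔY = k × ΔG = (+€569 billion) / 0.11 ≈ +€5,172.7 billion.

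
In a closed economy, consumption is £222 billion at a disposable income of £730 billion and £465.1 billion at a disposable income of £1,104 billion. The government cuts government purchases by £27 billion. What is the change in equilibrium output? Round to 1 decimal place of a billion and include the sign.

MPC = ΔC/ΔYd = (465.1 − 222)/(1,104 − 730) = 243.1/374 = 0.65.
Spending multiplier = 1/(1 − MPC) = 1/(1 − 0.65) = 1/0.35 ≈ 2.857.
ΔY = k × ΔG = (−£27 billion) / 0.35 ≈ −£77.1 billion.

−£77.1 billion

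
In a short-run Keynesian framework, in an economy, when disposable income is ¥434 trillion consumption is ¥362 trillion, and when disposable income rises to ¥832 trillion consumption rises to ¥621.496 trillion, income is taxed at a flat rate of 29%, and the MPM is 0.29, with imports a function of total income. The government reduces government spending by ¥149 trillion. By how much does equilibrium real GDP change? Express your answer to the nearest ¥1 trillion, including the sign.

−¥180 trillion

MPC = ΔC/ΔYd = (621.496 − 362)/(832 − 434) = 259.496/398 = 0.652.
Expenditure multiplier = 1/(1 − c(1−t) + m) = 1/(1 − 0.652×0.71 + 0.29) = 1/0.82708 ≈ 1.209.
ΔY = k × ΔG = (−¥149 trillion) / 0.82708 ≈ −¥180 trillion.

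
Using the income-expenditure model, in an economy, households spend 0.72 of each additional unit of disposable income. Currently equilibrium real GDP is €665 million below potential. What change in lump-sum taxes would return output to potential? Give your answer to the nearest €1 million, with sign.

−€259 million

Spending multiplier = 1/(1 − MPC) = 1/(1 − 0.72) = 1/0.28 ≈ 3.571.
Tax multiplier = −c·k = −0.72/0.28 ≈ −2.571. Need ΔY = +€665 million, so ΔT = ΔY/(−c·k) = −(+€665 million) × 0.28 / 0.72 ≈ −€259 million.
The government should cut lump-sum taxes by €259 million.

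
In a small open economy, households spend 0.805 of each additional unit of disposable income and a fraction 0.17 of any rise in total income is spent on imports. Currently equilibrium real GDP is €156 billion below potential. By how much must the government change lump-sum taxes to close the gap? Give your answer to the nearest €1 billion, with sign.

Spending multiplier = 1/(1 − c + m) = 1/(1 − 0.805 + 0.17) = 1/0.365 ≈ 2.74.
Tax multiplier = −c·k = −0.805/0.365 ≈ −2.205. Need ΔY = +€156 billion, so ΔT = ΔY/(−c·k) = −(+€156 billion) × 0.365 / 0.805 ≈ −€71 billion.
The government should cut lump-sum taxes by €71 billion.

−€71 billion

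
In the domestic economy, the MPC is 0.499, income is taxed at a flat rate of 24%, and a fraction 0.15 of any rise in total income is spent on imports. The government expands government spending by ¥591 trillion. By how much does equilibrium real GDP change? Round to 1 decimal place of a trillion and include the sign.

+¥766.8 trillion

Spending multiplier = 1/(1 − c(1−t) + m) = 1/(1 − 0.499×0.76 + 0.15) = 1/0.77076 ≈ 1.297.
ΔY = k × ΔG = (+¥591 trillion) / 0.77076 ≈ +¥766.8 trillion.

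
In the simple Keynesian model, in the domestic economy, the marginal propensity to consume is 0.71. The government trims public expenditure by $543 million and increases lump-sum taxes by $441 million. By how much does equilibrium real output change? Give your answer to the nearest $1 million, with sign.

Expenditure multiplier = 1/(1 − MPC) = 1/(1 − 0.71) = 1/0.29 ≈ 3.448.
ΔG contributes k·ΔG = (−$543 million) / 0.29 ≈ −$1,872.4 million.
ΔT of +$441 million changes first-round spending by −c·ΔT = −$313.11 million, contributing k·(−c·ΔT) = (−$313.11 million) / 0.29 ≈ −$1,079.7 million.
Net ΔY = k(ΔG − c·ΔT) = (−$856.11 million) / 0.29 ≈ −$2,952 million.

−$2,952 million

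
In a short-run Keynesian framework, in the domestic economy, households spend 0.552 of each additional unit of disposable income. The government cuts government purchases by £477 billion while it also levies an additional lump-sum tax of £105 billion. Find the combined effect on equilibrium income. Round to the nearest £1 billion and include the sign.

−£1,194 billion

Expenditure multiplier = 1/(1 − MPC) = 1/(1 − 0.552) = 1/0.448 ≈ 2.232.
ΔG contributes k·ΔG = (−£477 billion) / 0.448 ≈ −£1,064.7 billion.
ΔT of +£105 billion changes first-round spending by −c·ΔT = −£57.96 billion, contributing k·(−c·ΔT) = (−£57.96 billion) / 0.448 ≈ −£129.4 billion.
Net ΔY = k(ΔG − c·ΔT) = (−£534.96 billion) / 0.448 ≈ −£1,194 billion.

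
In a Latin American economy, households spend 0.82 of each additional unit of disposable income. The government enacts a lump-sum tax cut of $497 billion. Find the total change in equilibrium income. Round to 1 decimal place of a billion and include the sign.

A lump-sum tax change of −$497 billion shifts disposable income by +$497 billion; first-round consumption changes by −c × ΔT = −0.82 × (−$497 billion) = +$407.54 billion.
Expenditure multiplier = 1/(1 − MPC) = 1/(1 − 0.82) = 1/0.18 ≈ 5.556.
The tax multiplier is −c × k ≈ −4.556, so ΔY = k × (−c·ΔT) = (+$407.54 billion) / 0.18 ≈ +$2,264.1 billion.

+$2,264.1 billion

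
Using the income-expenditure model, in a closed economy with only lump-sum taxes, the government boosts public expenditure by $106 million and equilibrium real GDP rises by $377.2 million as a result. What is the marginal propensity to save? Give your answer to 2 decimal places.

0.28

Implied spending multiplier k = ΔY/ΔG = 377.2/106 ≈ 3.5585.
Since k = 1/(1 − MPC), MPC = 1 − 1/k = 1 − ΔG/ΔY = 1 − 106/377.2 ≈ 0.72.
MPS = 1 − MPC = 0.28.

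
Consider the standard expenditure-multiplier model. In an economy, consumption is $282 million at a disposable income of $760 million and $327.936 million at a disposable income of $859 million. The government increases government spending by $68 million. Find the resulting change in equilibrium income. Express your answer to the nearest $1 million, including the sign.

+$127 million

MPC = ΔC/ΔYd = (327.936 − 282)/(859 − 760) = 45.936/99 = 0.464.
Spending multiplier = 1/(1 − MPC) = 1/(1 − 0.464) = 1/0.536 ≈ 1.866.
ΔY = k × ΔG = (+$68 million) / 0.536 ≈ +$127 million.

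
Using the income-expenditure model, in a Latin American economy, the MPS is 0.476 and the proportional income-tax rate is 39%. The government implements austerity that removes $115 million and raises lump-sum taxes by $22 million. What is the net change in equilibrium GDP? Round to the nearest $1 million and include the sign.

MPC = 1 − MPS = 1 − 0.476 = 0.524.
Expenditure multiplier = 1/(1 − c(1−t)) = 1/(1 − 0.524×0.61) = 1/0.68036 ≈ 1.47.
ΔG contributes k·ΔG = (−$115 million) / 0.68036 ≈ −$169 million.
ΔT of +$22 million changes first-round spending by −c·ΔT = −$11.528 million, contributing k·(−c·ΔT) = (−$11.528 million) / 0.68036 ≈ −$16.9 million.
Net ΔY = k(ΔG − c·ΔT) = (−$126.528 million) / 0.68036 ≈ −$186 million.

−$186 million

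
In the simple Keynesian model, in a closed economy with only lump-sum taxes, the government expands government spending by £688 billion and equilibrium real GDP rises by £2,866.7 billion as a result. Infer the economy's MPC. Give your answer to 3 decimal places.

0.760

Implied spending multiplier k = ΔY/ΔG = 2,866.7/688 ≈ 4.1667.
Since k = 1/(1 − MPC), MPC = 1 − 1/k = 1 − ΔG/ΔY = 1 − 688/2,866.7 ≈ 0.760.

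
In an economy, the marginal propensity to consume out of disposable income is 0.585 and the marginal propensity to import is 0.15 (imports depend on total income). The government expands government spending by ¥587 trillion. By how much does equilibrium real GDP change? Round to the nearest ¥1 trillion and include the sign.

+¥1,039 trillion

Government-spending multiplier = 1/(1 − c + m) = 1/(1 − 0.585 + 0.15) = 1/0.565 ≈ 1.77.
ΔY = k × ΔG = (+¥587 trillion) / 0.565 ≈ +¥1,039 trillion.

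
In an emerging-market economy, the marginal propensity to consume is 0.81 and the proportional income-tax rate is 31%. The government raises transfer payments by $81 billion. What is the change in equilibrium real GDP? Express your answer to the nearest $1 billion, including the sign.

+$149 billion

The transfer change shifts disposable income by +$81 billion, so first-round consumption changes by c·ΔTR = 0.81 × (+$81 billion) = +$65.61 billion.
Expenditure multiplier = 1/(1 − c(1−t)) = 1/(1 − 0.81×0.69) = 1/0.4411 ≈ 2.267.
The transfer multiplier is c × k ≈ 1.836, so ΔY = k × (c·ΔTR) = (+$65.61 billion) / 0.4411 ≈ +$149 billion.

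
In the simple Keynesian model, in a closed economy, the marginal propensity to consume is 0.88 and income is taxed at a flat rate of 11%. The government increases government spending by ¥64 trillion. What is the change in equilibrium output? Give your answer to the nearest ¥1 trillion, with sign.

+¥295 trillion

Expenditure multiplier = 1/(1 − c(1−t)) = 1/(1 − 0.88×0.89) = 1/0.2168 ≈ 4.613.
ΔY = k × ΔG = (+¥64 trillion) / 0.2168 ≈ +¥295 trillion.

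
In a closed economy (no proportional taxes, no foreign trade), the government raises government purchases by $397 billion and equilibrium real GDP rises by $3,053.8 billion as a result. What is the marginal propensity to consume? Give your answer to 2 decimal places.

Implied spending multiplier k = ΔY/ΔG = 3,053.8/397 ≈ 7.6922.
Since k = 1/(1 − MPC), MPC = 1 − 1/k = 1 − ΔG/ΔY = 1 − 397/3,053.8 ≈ 0.87.

0.87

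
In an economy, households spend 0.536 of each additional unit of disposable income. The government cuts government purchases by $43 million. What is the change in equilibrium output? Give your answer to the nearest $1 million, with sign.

Expenditure multiplier = 1/(1 − MPC) = 1/(1 − 0.536) = 1/0.464 ≈ 2.155.
ΔY = k × ΔG = (−$43 million) / 0.464 ≈ −$93 million.

−$93 million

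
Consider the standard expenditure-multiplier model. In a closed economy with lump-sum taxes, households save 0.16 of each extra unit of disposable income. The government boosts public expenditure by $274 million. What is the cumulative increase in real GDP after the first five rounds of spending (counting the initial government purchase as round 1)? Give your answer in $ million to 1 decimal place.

$996.3 million

MPC = 1 − MPS = 1 − 0.16 = 0.84.
Round 1 adds ΔG = $274 million; each later round is MPC = 0.84 times the previous.
After 5 rounds: 274 + 230.16 + 193.3344 + 162.400896 + 136.41675264 = ΔG·(1 − c^5)/(1 − c) = 274 × (1 − 0.4182119424)/0.16 ≈ $996.3 million.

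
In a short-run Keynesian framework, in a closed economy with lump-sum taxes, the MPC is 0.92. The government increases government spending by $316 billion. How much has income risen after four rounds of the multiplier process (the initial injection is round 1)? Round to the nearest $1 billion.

Round 1 adds ΔG = $316 billion; each later round is MPC = 0.92 times the previous.
After 4 rounds: 316 + 290.72 + 267.4624 + 246.065408 = ΔG·(1 − c^4)/(1 − c) = 316 × (1 − 0.71639296)/0.08 ≈ $1,120 billion.

$1,120 billion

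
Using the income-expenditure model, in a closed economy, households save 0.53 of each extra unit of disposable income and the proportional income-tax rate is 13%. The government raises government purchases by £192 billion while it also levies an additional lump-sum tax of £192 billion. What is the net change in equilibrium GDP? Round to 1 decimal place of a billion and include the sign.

+£172.2 billion

MPC = 1 − MPS = 1 − 0.53 = 0.47.
Expenditure multiplier = 1/(1 − c(1−t)) = 1/(1 − 0.47×0.87) = 1/0.5911 ≈ 1.692.
ΔG contributes k·ΔG = (+£192 billion) / 0.5911 ≈ +£324.8 billion.
ΔT of +£192 billion changes first-round spending by −c·ΔT = −£90.24 billion, contributing k·(−c·ΔT) = (−£90.24 billion) / 0.5911 ≈ −£152.7 billion.
Net ΔY = k(ΔG − c·ΔT) = (+£101.76 billion) / 0.5911 ≈ +£172.2 billion.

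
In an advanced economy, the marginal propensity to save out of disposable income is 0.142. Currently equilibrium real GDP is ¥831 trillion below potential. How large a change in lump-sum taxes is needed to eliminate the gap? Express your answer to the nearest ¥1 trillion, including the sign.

MPC = 1 − MPS = 1 − 0.142 = 0.858.
Spending multiplier = 1/(1 − MPC) = 1/(1 − 0.858) = 1/0.142 ≈ 7.042.
Tax multiplier = −c·k = −0.858/0.142 ≈ −6.042. Need ΔY = +¥831 trillion, so ΔT = ΔY/(−c·k) = −(+¥831 trillion) × 0.142 / 0.858 ≈ −¥138 trillion.
The government should cut lump-sum taxes by ¥138 trillion.

−¥138 trillion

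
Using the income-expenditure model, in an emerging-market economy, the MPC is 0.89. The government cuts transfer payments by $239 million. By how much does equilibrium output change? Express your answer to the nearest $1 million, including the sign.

The transfer change shifts disposable income by −$239 million, so first-round consumption changes by c·ΔTR = 0.89 × (−$239 million) = −$212.71 million.
Expenditure multiplier = 1/(1 − MPC) = 1/(1 − 0.89) = 1/0.11 ≈ 9.091.
The transfer multiplier is c × k ≈ 8.091, so ΔY = k × (c·ΔTR) = (−$212.71 million) / 0.11 ≈ −$1,934 million.

−$1,934 million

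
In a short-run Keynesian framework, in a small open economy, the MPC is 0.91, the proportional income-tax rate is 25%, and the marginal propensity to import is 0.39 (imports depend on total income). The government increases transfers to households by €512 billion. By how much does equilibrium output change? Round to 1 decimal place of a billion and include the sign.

+€658.5 billion

The transfer change shifts disposable income by +€512 billion, so first-round consumption changes by c·ΔTR = 0.91 × (+€512 billion) = +€465.92 billion.
Expenditure multiplier = 1/(1 − c(1−t) + m) = 1/(1 − 0.91×0.75 + 0.39) = 1/0.7075 ≈ 1.413.
The transfer multiplier is c × k ≈ 1.286, so ΔY = k × (c·ΔTR) = (+€465.92 billion) / 0.7075 ≈ +€658.5 billion.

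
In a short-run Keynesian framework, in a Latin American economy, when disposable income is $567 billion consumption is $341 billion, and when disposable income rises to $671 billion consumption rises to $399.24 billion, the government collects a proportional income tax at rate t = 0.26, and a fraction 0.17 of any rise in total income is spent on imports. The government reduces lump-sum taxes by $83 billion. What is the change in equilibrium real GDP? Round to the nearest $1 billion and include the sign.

+$62 billion

MPC = ΔC/ΔYd = (399.24 − 341)/(671 − 567) = 58.24/104 = 0.56.
A lump-sum tax change of −$83 billion shifts disposable income by +$83 billion; first-round consumption changes by −c × ΔT = −0.56 × (−$83 billion) = +$46.48 billion.
Expenditure multiplier = 1/(1 − c(1−t) + m) = 1/(1 − 0.56×0.74 + 0.17) = 1/0.7556 ≈ 1.323.
The tax multiplier is −c × k ≈ −0.741, so ΔY = k × (−c·ΔT) = (+$46.48 billion) / 0.7556 ≈ +$62 billion.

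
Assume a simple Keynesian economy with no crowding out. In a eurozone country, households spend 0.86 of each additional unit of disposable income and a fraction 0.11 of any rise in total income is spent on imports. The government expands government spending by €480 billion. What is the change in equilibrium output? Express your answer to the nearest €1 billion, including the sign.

+€1,920 billion

Expenditure multiplier = 1/(1 − c + m) = 1/(1 − 0.86 + 0.11) = 1/0.25 = 4.
ΔY = k × ΔG = (+€480 billion) / 0.25 = +€1,920 billion.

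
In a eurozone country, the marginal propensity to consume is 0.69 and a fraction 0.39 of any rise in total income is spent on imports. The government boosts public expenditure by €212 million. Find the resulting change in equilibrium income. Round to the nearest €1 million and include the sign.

Spending multiplier = 1/(1 − c + m) = 1/(1 − 0.69 + 0.39) = 1/0.7 ≈ 1.429.
ΔY = k × ΔG = (+€212 million) / 0.7 ≈ +€303 million.

+€303 million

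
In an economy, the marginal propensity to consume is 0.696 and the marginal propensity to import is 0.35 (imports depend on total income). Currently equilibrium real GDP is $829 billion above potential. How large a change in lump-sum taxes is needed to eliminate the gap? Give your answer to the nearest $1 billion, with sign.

Spending multiplier = 1/(1 − c + m) = 1/(1 − 0.696 + 0.35) = 1/0.654 ≈ 1.529.
Tax multiplier = −c·k = −0.696/0.654 ≈ −1.064. Need ΔY = −$829 billion, so ΔT = ΔY/(−c·k) = −(−$829 billion) × 0.654 / 0.696 ≈ +$779 billion.
The government should raise lump-sum taxes by $779 billion.

+$779 billion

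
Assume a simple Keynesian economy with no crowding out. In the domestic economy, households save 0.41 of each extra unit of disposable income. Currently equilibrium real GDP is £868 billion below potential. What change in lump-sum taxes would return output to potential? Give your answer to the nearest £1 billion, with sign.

−£603 billion

MPC = 1 − MPS = 1 − 0.41 = 0.59.
Spending multiplier = 1/(1 − MPC) = 1/(1 − 0.59) = 1/0.41 ≈ 2.439.
Tax multiplier = −c·k = −0.59/0.41 ≈ −1.439. Need ΔY = +£868 billion, so ΔT = ΔY/(−c·k) = −(+£868 billion) × 0.41 / 0.59 ≈ −£603 billion.
The government should cut lump-sum taxes by £603 billion.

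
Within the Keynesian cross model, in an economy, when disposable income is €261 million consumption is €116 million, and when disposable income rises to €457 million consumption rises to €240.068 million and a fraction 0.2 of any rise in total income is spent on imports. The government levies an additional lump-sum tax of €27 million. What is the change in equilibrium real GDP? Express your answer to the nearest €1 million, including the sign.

−€30 million

MPC = ΔC/ΔYd = (240.068 − 116)/(457 − 261) = 124.068/196 = 0.633.
A lump-sum tax change of +€27 million shifts disposable income by −€27 million; first-round consumption changes by −c × ΔT = −0.633 × (+€27 million) = −€17.091 million.
Expenditure multiplier = 1/(1 − c + m) = 1/(1 − 0.633 + 0.2) = 1/0.567 ≈ 1.764.
The tax multiplier is −c × k ≈ −1.116, so ΔY = k × (−c·ΔT) = (−€17.091 million) / 0.567 ≈ −€30 million.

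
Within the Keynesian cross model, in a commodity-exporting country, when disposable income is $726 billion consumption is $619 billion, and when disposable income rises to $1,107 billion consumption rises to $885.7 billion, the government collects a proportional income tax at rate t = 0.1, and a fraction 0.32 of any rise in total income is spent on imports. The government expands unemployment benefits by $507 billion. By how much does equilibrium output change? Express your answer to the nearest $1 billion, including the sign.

+$514 billion

MPC = ΔC/ΔYd = (885.7 − 619)/(1,107 − 726) = 266.7/381 = 0.7.
The transfer change shifts disposable income by +$507 billion, so first-round consumption changes by c·ΔTR = 0.7 × (+$507 billion) = +$354.9 billion.
Expenditure multiplier = 1/(1 − c(1−t) + m) = 1/(1 − 0.7×0.9 + 0.32) = 1/0.69 ≈ 1.449.
The transfer multiplier is c × k ≈ 1.014, so ΔY = k × (c·ΔTR) = (+$354.9 billion) / 0.69 ≈ +$514 billion.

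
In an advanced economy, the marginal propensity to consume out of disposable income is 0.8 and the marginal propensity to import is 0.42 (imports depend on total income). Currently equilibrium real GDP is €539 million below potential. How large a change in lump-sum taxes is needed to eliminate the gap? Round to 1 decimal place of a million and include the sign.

−€417.7 million

Spending multiplier = 1/(1 − c + m) = 1/(1 − 0.8 + 0.42) = 1/0.62 ≈ 1.613.
Tax multiplier = −c·k = −0.8/0.62 ≈ −1.29. Need ΔY = +€539 million, so ΔT = ΔY/(−c·k) = −(+€539 million) × 0.62 / 0.8 ≈ −€417.7 million.
The government should cut lump-sum taxes by €417.7 million.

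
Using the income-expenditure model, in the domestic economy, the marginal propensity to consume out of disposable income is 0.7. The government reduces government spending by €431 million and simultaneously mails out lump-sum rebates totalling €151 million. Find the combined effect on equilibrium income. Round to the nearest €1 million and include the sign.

−€1,084 million

Expenditure multiplier = 1/(1 − MPC) = 1/(1 − 0.7) = 1/0.3 ≈ 3.333.
ΔG contributes k·ΔG = (−€431 million) / 0.3 ≈ −€1,436.7 million.
ΔT of −€151 million changes first-round spending by −c·ΔT = +€105.7 million, contributing k·(−c·ΔT) = (+€105.7 million) / 0.3 ≈ +€352.3 million.
Net ΔY = k(ΔG − c·ΔT) = (−€325.3 million) / 0.3 ≈ −€1,084 million.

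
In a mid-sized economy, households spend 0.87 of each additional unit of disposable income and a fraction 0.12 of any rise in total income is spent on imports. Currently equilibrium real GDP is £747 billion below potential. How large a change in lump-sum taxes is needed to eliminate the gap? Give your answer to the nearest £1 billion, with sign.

−£215 billion

Spending multiplier = 1/(1 − c + m) = 1/(1 − 0.87 + 0.12) = 1/0.25 = 4.
Tax multiplier = −c·k = −0.87/0.25 = −3.48. Need ΔY = +£747 billion, so ΔT = ΔY/(−c·k) = −(+£747 billion) × 0.25 / 0.87 ≈ −£215 billion.
The government should cut lump-sum taxes by £215 billion.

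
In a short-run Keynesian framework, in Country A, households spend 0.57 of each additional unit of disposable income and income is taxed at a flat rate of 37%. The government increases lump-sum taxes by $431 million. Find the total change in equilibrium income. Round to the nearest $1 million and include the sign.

A lump-sum tax change of +$431 million shifts disposable income by −$431 million; first-round consumption changes by −c × ΔT = −0.57 × (+$431 million) = −$245.67 million.
Expenditure multiplier = 1/(1 − c(1−t)) = 1/(1 − 0.57×0.63) = 1/0.6409 ≈ 1.56.
The tax multiplier is −c × k ≈ −0.889, so ΔY = k × (−c·ΔT) = (−$245.67 million) / 0.6409 ≈ −$383 million.

−$383 million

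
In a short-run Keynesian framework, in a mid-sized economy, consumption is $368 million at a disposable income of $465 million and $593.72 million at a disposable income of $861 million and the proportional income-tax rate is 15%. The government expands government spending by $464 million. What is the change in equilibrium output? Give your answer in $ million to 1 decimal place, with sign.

+$900.1 million

MPC = ΔC/ΔYd = (593.72 − 368)/(861 − 465) = 225.72/396 = 0.57.
Government-spending multiplier = 1/(1 − c(1−t)) = 1/(1 − 0.57×0.85) = 1/0.5155 ≈ 1.94.
ΔY = k × ΔG = (+$464 million) / 0.5155 ≈ +$900.1 million.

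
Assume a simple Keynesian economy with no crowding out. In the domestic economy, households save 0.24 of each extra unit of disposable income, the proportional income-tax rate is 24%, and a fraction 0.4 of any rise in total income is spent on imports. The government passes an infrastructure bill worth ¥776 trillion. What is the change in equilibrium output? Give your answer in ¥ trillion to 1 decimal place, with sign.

+¥943.6 trillion

MPC = 1 − MPS = 1 − 0.24 = 0.76.
Expenditure multiplier = 1/(1 − c(1−t) + m) = 1/(1 − 0.76×0.76 + 0.4) = 1/0.8224 ≈ 1.216.
ΔY = k × ΔG = (+¥776 trillion) / 0.8224 ≈ +¥943.6 trillion.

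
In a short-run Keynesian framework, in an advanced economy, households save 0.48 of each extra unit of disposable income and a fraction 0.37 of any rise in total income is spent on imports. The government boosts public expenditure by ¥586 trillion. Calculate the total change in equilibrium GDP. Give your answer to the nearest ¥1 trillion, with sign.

MPC = 1 − MPS = 1 − 0.48 = 0.52.
Expenditure multiplier = 1/(1 − c + m) = 1/(1 − 0.52 + 0.37) = 1/0.85 ≈ 1.176.
ΔY = k × ΔG = (+¥586 trillion) / 0.85 ≈ +¥689 trillion.

+¥689 trillion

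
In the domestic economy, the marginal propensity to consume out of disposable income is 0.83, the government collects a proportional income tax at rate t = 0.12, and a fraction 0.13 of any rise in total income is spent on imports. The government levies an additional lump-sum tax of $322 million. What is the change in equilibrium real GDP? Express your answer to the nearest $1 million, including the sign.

A lump-sum tax change of +$322 million shifts disposable income by −$322 million; first-round consumption changes by −c × ΔT = −0.83 × (+$322 million) = −$267.26 million.
Expenditure multiplier = 1/(1 − c(1−t) + m) = 1/(1 − 0.83×0.88 + 0.13) = 1/0.3996 ≈ 2.503.
The tax multiplier is −c × k ≈ −2.077, so ΔY = k × (−c·ΔT) = (−$267.26 million) / 0.3996 ≈ −$669 million.

−$669 million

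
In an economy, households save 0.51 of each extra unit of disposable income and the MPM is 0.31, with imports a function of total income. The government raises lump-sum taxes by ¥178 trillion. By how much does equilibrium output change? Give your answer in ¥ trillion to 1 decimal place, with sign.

MPC = 1 − MPS = 1 − 0.51 = 0.49.
A lump-sum tax change of +¥178 trillion shifts disposable income by −¥178 trillion; first-round consumption changes by −c × ΔT = −0.49 × (+¥178 trillion) = −¥87.22 trillion.
Expenditure multiplier = 1/(1 − c + m) = 1/(1 − 0.49 + 0.31) = 1/0.82 ≈ 1.22.
The tax multiplier is −c × k ≈ −0.598, so ΔY = k × (−c·ΔT) = (−¥87.22 trillion) / 0.82 ≈ −¥106.4 trillion.

−¥106.4 trillion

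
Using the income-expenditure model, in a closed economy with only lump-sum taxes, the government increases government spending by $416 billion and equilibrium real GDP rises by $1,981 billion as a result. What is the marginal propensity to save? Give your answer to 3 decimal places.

Implied spending multiplier k = ΔY/ΔG = 1,981/416 ≈ 4.762.
Since k = 1/(1 − MPC), MPC = 1 − 1/k = 1 − ΔG/ΔY = 1 − 416/1,981 ≈ 0.790.
MPS = 1 − MPC = 0.210.

0.210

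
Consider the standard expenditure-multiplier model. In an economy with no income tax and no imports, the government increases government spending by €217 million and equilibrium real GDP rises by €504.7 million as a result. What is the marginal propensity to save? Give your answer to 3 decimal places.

Implied spending multiplier k = ΔY/ΔG = 504.7/217 ≈ 2.3258.
Since k = 1/(1 − MPC), MPC = 1 − 1/k = 1 − ΔG/ΔY = 1 − 217/504.7 ≈ 0.570.
MPS = 1 − MPC = 0.430.

0.430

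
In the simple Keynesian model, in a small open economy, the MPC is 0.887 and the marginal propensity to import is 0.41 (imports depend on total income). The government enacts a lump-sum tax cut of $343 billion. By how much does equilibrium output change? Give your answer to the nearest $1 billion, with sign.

A lump-sum tax change of −$343 billion shifts disposable income by +$343 billion; first-round consumption changes by −c × ΔT = −0.887 × (−$343 billion) = +$304.241 billion.
Expenditure multiplier = 1/(1 − c + m) = 1/(1 − 0.887 + 0.41) = 1/0.523 ≈ 1.912.
The tax multiplier is −c × k ≈ −1.696, so ΔY = k × (−c·ΔT) = (+$304.241 billion) / 0.523 ≈ +$582 billion.

+$582 billion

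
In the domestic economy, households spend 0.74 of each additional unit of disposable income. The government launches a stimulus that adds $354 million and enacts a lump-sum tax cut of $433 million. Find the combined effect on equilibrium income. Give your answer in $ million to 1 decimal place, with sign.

Expenditure multiplier = 1/(1 − MPC) = 1/(1 − 0.74) = 1/0.26 ≈ 3.846.
ΔG contributes k·ΔG = (+$354 million) / 0.26 ≈ +$1,361.5 million.
ΔT of −$433 million changes first-round spending by −c·ΔT = +$320.42 million, contributing k·(−c·ΔT) = (+$320.42 million) / 0.26 ≈ +$1,232.4 million.
Net ΔY = k(ΔG − c·ΔT) = (+$674.42 million) / 0.26 ≈ +$2,593.9 million.

+$2,593.9 million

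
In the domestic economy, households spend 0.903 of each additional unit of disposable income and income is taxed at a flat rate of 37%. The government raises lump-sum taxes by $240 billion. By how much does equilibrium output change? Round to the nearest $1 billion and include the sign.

A lump-sum tax change of +$240 billion shifts disposable income by −$240 billion; first-round consumption changes by −c × ΔT = −0.903 × (+$240 billion) = −$216.72 billion.
Expenditure multiplier = 1/(1 − c(1−t)) = 1/(1 − 0.903×0.63) = 1/0.43111 ≈ 2.32.
The tax multiplier is −c × k ≈ −2.095, so ΔY = k × (−c·ΔT) = (−$216.72 billion) / 0.43111 ≈ −$503 billion.

−$503 billion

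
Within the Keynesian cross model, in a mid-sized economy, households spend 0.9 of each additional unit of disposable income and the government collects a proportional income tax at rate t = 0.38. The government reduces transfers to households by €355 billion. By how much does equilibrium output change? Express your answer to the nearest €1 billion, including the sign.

The transfer change shifts disposable income by −€355 billion, so first-round consumption changes by c·ΔTR = 0.9 × (−€355 billion) = −€319.5 billion.
Expenditure multiplier = 1/(1 − c(1−t)) = 1/(1 − 0.9×0.62) = 1/0.442 ≈ 2.262.
The transfer multiplier is c × k ≈ 2.036, so ΔY = k × (c·ΔTR) = (−€319.5 billion) / 0.442 ≈ −€723 billion.

−€723 billion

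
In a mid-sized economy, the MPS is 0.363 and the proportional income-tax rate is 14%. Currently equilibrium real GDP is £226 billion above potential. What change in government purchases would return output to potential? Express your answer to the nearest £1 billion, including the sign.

−£102 billion

MPC = 1 − MPS = 1 − 0.363 = 0.637.
Spending multiplier = 1/(1 − c(1−t)) = 1/(1 − 0.637×0.86) = 1/0.45218 ≈ 2.212.
Need ΔY = −£226 billion, so ΔG = ΔY/k = (−£226 billion) × 0.45218 ≈ −£102 billion.
The government should cut government purchases by £102 billion.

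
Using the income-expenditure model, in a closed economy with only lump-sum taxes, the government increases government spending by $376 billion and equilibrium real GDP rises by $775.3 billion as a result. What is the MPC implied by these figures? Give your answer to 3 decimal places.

Implied spending multiplier k = ΔY/ΔG = 775.3/376 ≈ 2.062.
Since k = 1/(1 − MPC), MPC = 1 − 1/k = 1 − ΔG/ΔY = 1 − 376/775.3 ≈ 0.515.

0.515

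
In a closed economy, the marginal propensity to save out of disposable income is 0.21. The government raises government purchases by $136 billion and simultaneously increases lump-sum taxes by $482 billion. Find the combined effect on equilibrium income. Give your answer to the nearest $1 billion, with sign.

−$1,166 billion

MPC = 1 − MPS = 1 − 0.21 = 0.79.
Expenditure multiplier = 1/(1 − MPC) = 1/(1 − 0.79) = 1/0.21 ≈ 4.762.
ΔG contributes k·ΔG = (+$136 billion) / 0.21 ≈ +$647.6 billion.
ΔT of +$482 billion changes first-round spending by −c·ΔT = −$380.78 billion, contributing k·(−c·ΔT) = (−$380.78 billion) / 0.21 ≈ −$1,813.2 billion.
Net ΔY = k(ΔG − c·ΔT) = (−$244.78 billion) / 0.21 ≈ −$1,166 billion.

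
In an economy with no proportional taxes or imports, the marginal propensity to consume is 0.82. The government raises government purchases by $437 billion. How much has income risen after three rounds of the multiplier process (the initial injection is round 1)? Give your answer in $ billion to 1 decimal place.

$1,089.2 billion

Round 1 adds ΔG = $437 billion; each later round is MPC = 0.82 times the previous.
After 3 rounds: 437 + 358.34 + 293.8388 = ΔG·(1 − c^3)/(1 − c) = 437 × (1 − 0.551368)/0.18 ≈ $1,089.2 billion.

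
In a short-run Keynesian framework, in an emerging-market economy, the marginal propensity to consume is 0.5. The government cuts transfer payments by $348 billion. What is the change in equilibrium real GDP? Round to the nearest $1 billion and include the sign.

The transfer change shifts disposable income by −$348 billion, so first-round consumption changes by c·ΔTR = 0.5 × (−$348 billion) = −$174 billion.
Expenditure multiplier = 1/(1 − MPC) = 1/(1 − 0.5) = 1/0.5 = 2.
The transfer multiplier is c × k = 1, so ΔY = k × (c·ΔTR) = (−$174 billion) / 0.5 = −$348 billion.

−$348 billion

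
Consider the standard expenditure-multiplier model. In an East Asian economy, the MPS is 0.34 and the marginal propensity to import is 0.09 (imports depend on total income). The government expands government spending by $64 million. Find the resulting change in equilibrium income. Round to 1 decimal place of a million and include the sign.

MPC = 1 − MPS = 1 − 0.34 = 0.66.
Spending multiplier = 1/(1 − c + m) = 1/(1 − 0.66 + 0.09) = 1/0.43 ≈ 2.326.
ΔY = k × ΔG = (+$64 million) / 0.43 ≈ +$148.8 million.

+$148.8 million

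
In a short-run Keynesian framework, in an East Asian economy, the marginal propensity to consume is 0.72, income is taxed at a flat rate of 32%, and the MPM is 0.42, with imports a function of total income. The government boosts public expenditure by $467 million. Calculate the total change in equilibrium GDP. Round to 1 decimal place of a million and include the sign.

+$501.9 million

Government-spending multiplier = 1/(1 − c(1−t) + m) = 1/(1 − 0.72×0.68 + 0.42) = 1/0.9304 ≈ 1.075.
ΔY = k × ΔG = (+$467 million) / 0.9304 ≈ +$501.9 million.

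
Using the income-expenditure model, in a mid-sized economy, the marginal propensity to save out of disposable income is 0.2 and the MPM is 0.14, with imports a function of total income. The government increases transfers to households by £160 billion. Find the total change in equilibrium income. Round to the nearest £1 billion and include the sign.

+£376 billion

MPC = 1 − MPS = 1 − 0.2 = 0.8.
The transfer change shifts disposable income by +£160 billion, so first-round consumption changes by c·ΔTR = 0.8 × (+£160 billion) = +£128 billion.
Expenditure multiplier = 1/(1 − c + m) = 1/(1 − 0.8 + 0.14) = 1/0.34 ≈ 2.941.
The transfer multiplier is c × k ≈ 2.353, so ΔY = k × (c·ΔTR) = (+£128 billion) / 0.34 ≈ +£376 billion.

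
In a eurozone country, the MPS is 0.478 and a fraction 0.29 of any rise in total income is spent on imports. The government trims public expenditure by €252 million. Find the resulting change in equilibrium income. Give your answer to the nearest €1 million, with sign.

−€328 million

MPC = 1 − MPS = 1 − 0.478 = 0.522.
Government-spending multiplier = 1/(1 − c + m) = 1/(1 − 0.522 + 0.29) = 1/0.768 ≈ 1.302.
ΔY = k × ΔG = (−€252 million) / 0.768 ≈ −€328 million.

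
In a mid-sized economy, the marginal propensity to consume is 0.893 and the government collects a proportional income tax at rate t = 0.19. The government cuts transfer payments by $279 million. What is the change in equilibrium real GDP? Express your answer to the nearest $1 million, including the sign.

−$901 million

The transfer change shifts disposable income by −$279 million, so first-round consumption changes by c·ΔTR = 0.893 × (−$279 million) = −$249.147 million.
Expenditure multiplier = 1/(1 − c(1−t)) = 1/(1 − 0.893×0.81) = 1/0.27667 ≈ 3.614.
The transfer multiplier is c × k ≈ 3.228, so ΔY = k × (c·ΔTR) = (−$249.147 million) / 0.27667 ≈ −$901 million.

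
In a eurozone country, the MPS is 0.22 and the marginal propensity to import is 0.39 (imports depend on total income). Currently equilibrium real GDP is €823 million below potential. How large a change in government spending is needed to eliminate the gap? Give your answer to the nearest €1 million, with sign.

+€502 million

MPC = 1 − MPS = 1 − 0.22 = 0.78.
Spending multiplier = 1/(1 − c + m) = 1/(1 − 0.78 + 0.39) = 1/0.61 ≈ 1.639.
Need ΔY = +€823 million, so ΔG = ΔY/k = (+€823 million) × 0.61 ≈ +€502 million.
The government should increase government spending by €502 million.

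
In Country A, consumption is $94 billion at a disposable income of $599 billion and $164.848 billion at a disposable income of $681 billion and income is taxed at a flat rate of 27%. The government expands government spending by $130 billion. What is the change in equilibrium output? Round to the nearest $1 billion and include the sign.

MPC = ΔC/ΔYd = (164.848 − 94)/(681 − 599) = 70.848/82 = 0.864.
Expenditure multiplier = 1/(1 − c(1−t)) = 1/(1 − 0.864×0.73) = 1/0.36928 ≈ 2.708.
ΔY = k × ΔG = (+$130 billion) / 0.36928 ≈ +$352 billion.

+$352 billion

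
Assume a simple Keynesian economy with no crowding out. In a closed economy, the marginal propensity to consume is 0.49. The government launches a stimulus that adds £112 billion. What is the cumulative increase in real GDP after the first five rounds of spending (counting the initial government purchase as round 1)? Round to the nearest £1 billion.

Round 1 adds ΔG = £112 billion; each later round is MPC = 0.49 times the previous.
After 5 rounds: 112 + 54.88 + 26.8912 + 13.176688 + 6.45657712 = ΔG·(1 − c^5)/(1 − c) = 112 × (1 − 0.0282475249)/0.51 ≈ £213 billion.

£213 billion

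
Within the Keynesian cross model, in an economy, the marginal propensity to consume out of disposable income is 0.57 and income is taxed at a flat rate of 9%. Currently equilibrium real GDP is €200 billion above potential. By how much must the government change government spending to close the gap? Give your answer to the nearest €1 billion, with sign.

−€96 billion

Spending multiplier = 1/(1 − c(1−t)) = 1/(1 − 0.57×0.91) = 1/0.4813 ≈ 2.078.
Need ΔY = −€200 billion, so ΔG = ΔY/k = (−€200 billion) × 0.4813 ≈ −€96 billion.
The government should cut government spending by €96 billion.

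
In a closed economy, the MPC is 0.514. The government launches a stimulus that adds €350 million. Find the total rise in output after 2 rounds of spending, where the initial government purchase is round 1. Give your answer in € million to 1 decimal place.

€529.9 million

Round 1 adds ΔG = €350 million; each later round is MPC = 0.514 times the previous.
After 2 rounds: 350 + 179.9 = ΔG·(1 − c^2)/(1 − c) = 350 × (1 − 0.264196)/0.486 = €529.9 million.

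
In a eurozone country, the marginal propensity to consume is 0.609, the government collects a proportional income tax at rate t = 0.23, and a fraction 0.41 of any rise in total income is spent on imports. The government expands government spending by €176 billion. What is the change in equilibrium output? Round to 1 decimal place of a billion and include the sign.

+€187.0 billion

Government-spending multiplier = 1/(1 − c(1−t) + m) = 1/(1 − 0.609×0.77 + 0.41) = 1/0.94107 ≈ 1.063.
ΔY = k × ΔG = (+€176 billion) / 0.94107 ≈ +€187 billion.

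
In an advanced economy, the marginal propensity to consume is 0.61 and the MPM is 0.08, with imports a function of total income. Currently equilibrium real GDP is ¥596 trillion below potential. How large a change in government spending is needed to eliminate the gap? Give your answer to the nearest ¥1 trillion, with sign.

Spending multiplier = 1/(1 − c + m) = 1/(1 − 0.61 + 0.08) = 1/0.47 ≈ 2.128.
Need ΔY = +¥596 trillion, so ΔG = ΔY/k = (+¥596 trillion) × 0.47 ≈ +¥280 trillion.
The government should increase government spending by ¥280 trillion.

+¥280 trillion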